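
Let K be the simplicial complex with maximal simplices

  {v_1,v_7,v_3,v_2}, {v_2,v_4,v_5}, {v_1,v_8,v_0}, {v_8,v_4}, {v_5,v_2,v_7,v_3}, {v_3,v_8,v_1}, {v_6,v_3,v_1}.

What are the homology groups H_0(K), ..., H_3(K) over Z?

H_0 = Z,  H_1 = Z,  H_2 = 0,  H_3 = 0.

Take the total order v_0 < v_1 < v_2 < v_3 < v_4 < v_5 < v_6 < v_7 < v_8 on the vertex set. Then K (dimension 3) consists of the simplices:

  0-simplices (9): [v_0], [v_1], [v_2], [v_3], [v_4], [v_5], [v_6], [v_7], [v_8]
  1-simplices (18): (18 of them)
  2-simplices (11): (11 of them)
  3-simplices (2): [v_1,v_2,v_3,v_7], [v_2,v_3,v_5,v_7]

Hence C_0 ≅ Z^9, C_1 ≅ Z^18, C_2 ≅ Z^11, C_3 ≅ Z^2.

∂_1: C_1 → C_0 maps an edge to its endpoints' difference, ∂[p,q] = q − p.
This gives a 9×18 integer matrix of rank 8; reducing to Smith normal form yields diagonal entries (1,1,1,1,1,1,1,1).

Boundary ∂_2: C_2 → C_1 sends each 2-simplex [p,q,r] to [q,r] − [p,r] + [p,q]. For instance
  ∂[v_3,v_5,v_7] = [v_5,v_7] − [v_3,v_7] + [v_3,v_5],
  ∂[v_1,v_3,v_8] = [v_3,v_8] − [v_1,v_8] + [v_1,v_3].
The resulting 18×11 matrix has rank 9, and its Smith normal form has invariant factors (1,1,1,1,1,1,1,1,1).

∂_3: C_3 → C_2 sends each 3-simplex σ to the alternating sum Σ_i (−1)^i (σ with its i-th vertex removed). For instance
  ∂[v_2,v_3,v_5,v_7] = [v_3,v_5,v_7] − [v_2,v_5,v_7] + [v_2,v_3,v_7] − [v_2,v_3,v_5],
  ∂[v_1,v_2,v_3,v_7] = [v_2,v_3,v_7] − [v_1,v_3,v_7] + [v_1,v_2,v_7] − [v_1,v_2,v_3].
As a 11×2 matrix over Z this has rank 2, with invariant factors (1,1).

From H_k ≅ ker(∂_k) / im(∂_{k+1}) we obtain:

  H_0: rank C_0 − rank ∂_1 = 9 − 8 = 1, and the invariant factors of ∂_1 are all 1, so H_0 ≅ Z.
  H_1: rank ker ∂_1 − rank ∂_2 = (18 − 8) − 9 = 1, and the invariant factors of ∂_2 are all 1, so H_1 ≅ Z.
  H_2: rank ker ∂_2 − rank ∂_3 = (11 − 9) − 2 = 0, and the invariant factors of ∂_3 are all 1, so H_2 ≅ 0.
  H_3: rank ker ∂_3 − rank ∂_4 = (2 − 2) − 0 = 0, and there is no ∂_4, so H_3 ≅ 0.

As a check, the Euler characteristic is 9 − 18 + 11 − 2 = 0, which agrees with 1 − 1 + 0 − 0 = 0.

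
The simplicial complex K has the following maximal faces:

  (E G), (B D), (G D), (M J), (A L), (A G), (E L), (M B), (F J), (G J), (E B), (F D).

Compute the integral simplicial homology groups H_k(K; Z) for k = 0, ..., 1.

Order the vertices as A < B < D < E < F < G < J < L < M. Listing each simplex with vertices in this order, K has dimension 1 with simplices:

  0-simplices (9): A, B, D, E, F, G, J, L, M
  1-simplices (12): AG, AL, BD, BE, BM, DF, DG, EG, EL, FJ, GJ, JM

so the chain groups are C_0 ≅ Z^9, C_1 ≅ Z^12.

The boundary map ∂_1: C_1 → C_0 is given by ∂[p,q] = [q] − [p].
As a 9×12 matrix over Z this has rank 8, with invariant factors (1,1,1,1,1,1,1,1).

Now H_k = ker ∂_k / im ∂_{k+1}, so:

  H_0: rank C_0 − rank ∂_1 = 9 − 8 = 1, and the invariant factors of ∂_1 are all 1, so H_0 ≅ Z.
  H_1: rank ker ∂_1 − rank ∂_2 = (12 − 8) − 0 = 4, and there is no ∂_2, so H_1 ≅ Z^4.

H_0 ≅ Z,  H_1 ≅ Z^4.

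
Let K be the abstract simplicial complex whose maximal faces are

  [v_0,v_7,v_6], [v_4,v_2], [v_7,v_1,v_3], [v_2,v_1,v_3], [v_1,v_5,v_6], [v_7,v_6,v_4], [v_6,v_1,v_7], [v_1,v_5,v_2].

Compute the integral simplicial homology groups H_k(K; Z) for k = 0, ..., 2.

K has 8 vertices, 15 edges, 7 triangles.
rank ∂_0 = 0, rank ∂_1 = 7 ⇒ b_0 = 8 − 0 − 7 = 1; all invariant factors of ∂_1 are 1 so no torsion. So H_0 = Z.
rank ∂_1 = 7, rank ∂_2 = 7 ⇒ b_1 = 15 − 7 − 7 = 1; all invariant factors of ∂_2 are 1 so no torsion. So H_1 = Z.
rank ∂_2 = 7, rank ∂_3 = 0 ⇒ b_2 = 7 − 7 − 0 = 0. So H_2 = 0.

H_0 ≅ Z,  H_1 ≅ Z,  H_2 = 0.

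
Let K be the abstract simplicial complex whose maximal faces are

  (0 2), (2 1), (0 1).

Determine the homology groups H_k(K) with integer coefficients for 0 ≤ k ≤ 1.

K has 3 vertices, 3 edges.
rank ∂_0 = 0, rank ∂_1 = 2 ⇒ b_0 = 3 − 0 − 2 = 1; all invariant factors of ∂_1 are 1 so no torsion. So H_0 ≅ Z.
rank ∂_1 = 2, rank ∂_2 = 0 ⇒ b_1 = 3 − 2 − 0 = 1. So H_1 ≅ Z.

H_0 ≅ Z,  H_1 ≅ Z.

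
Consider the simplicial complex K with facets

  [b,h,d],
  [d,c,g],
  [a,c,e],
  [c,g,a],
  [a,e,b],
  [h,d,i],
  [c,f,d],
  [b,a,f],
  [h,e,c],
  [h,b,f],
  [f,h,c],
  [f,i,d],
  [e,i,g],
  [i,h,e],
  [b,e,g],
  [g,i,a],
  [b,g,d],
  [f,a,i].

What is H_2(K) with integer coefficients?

We work with the vertex ordering a < b < c < d < e < f < g < h < i. The simplices of K, each written with vertices in increasing order, are:

  0-simplices (9): a, b, c, d, e, f, g, h, i
  1-simplices (27): ab, ac, ae, af, ag, ai, bd, be, bf, bg, bh, cd, ce, cf, cg, ch, df, dg, dh, di, eg, eh, ei, fh, fi, gi, hi
  2-simplices (18): abe, abf, ace, acg, afi, agi, bdg, bdh, beg, bfh, cdf, cdg, ceh, cfh, dfi, dhi, egi, ehi

giving chain groups C_0 ≅ Z^9, C_1 ≅ Z^27, C_2 ≅ Z^18.

The boundary map ∂_1: C_1 → C_0 sends each edge [p,q] (with p < q) to q − p.
This gives a 9×27 integer matrix of rank 8; reducing to Smith normal form yields diagonal entries (1,1,1,1,1,1,1,1).

∂_2: C_2 → C_1 maps a triangle to the signed sum of its edges. For instance
  ∂dfi = fi − di + df,
  ∂dhi = hi − di + dh.
The resulting 27×18 matrix has rank 18, and its Smith normal form has invariant factors (1,1,1,1,1,1,1,1,1,1,1,1,1,1,1,1,1,2).

Computing H_k = (kernel of ∂_k) / (image of ∂_{k+1}):

  H_2: rank ker ∂_2 − rank ∂_3 = (18 − 18) − 0 = 0, and there is no ∂_3, so H_2 ≅ 0.

H_2 = 0.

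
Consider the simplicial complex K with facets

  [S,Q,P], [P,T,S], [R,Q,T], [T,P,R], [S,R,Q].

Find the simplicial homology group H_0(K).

H_0 = Z.

Take the total order P < Q < R < S < T on the vertex set. Then K (dimension 2) consists of the simplices:

  0-simplices (5): P, Q, R, S, T
  1-simplices (10): PQ, PR, PS, PT, QR, QS, QT, RS, RT, ST
  2-simplices (5): PQS, PRT, PST, QRS, QRT

Hence C_0 ≅ Z^5, C_1 ≅ Z^10, C_2 ≅ Z^5.

Boundary ∂_1: C_1 → C_0 is given by ∂[p,q] = [q] − [p].
The 5×10 boundary matrix has rank 4 and Smith normal form diag(1,1,1,1).

The boundary map ∂_2: C_2 → C_1 acts by ∂[p,q,r] = [q,r] − [p,r] + [p,q]. For instance
  ∂PRT = RT − PT + PR,
  ∂QRT = RT − QT + QR.
As a 10×5 matrix over Z this has rank 5, with invariant factors (1,1,1,1,1).

Computing H_k = (kernel of ∂_k) / (image of ∂_{k+1}):

  H_0: rank C_0 − rank ∂_1 = 5 − 4 = 1, and the invariant factors of ∂_1 are all 1, so H_0 = Z.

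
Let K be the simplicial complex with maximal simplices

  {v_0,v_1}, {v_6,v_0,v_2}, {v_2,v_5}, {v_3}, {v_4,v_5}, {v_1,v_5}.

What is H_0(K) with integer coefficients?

We work with the vertex ordering v_0 < v_1 < v_2 < v_3 < v_4 < v_5 < v_6. The simplices of K, each written with vertices in increasing order, are:

  0-simplices (7): [v_0], [v_1], [v_2], [v_3], [v_4], [v_5], [v_6]
  1-simplices (7): [v_0,v_1], [v_0,v_2], [v_0,v_6], [v_1,v_5], [v_2,v_5], [v_2,v_6], [v_4,v_5]
  2-simplices (1): [v_0,v_2,v_6]

Hence C_0 ≅ Z^7, C_1 ≅ Z^7, C_2 ≅ Z^1.

∂_1: C_1 → C_0 is given by ∂[p,q] = [q] − [p].
As a 7×7 matrix over Z this has rank 5, with invariant factors (1,1,1,1,1).

The boundary map ∂_2: C_2 → C_1 sends each 2-simplex [p,q,r] to [q,r] − [p,r] + [p,q]. For instance
  ∂[v_0,v_2,v_6] = [v_2,v_6] − [v_0,v_6] + [v_0,v_2].
The 7×1 boundary matrix has rank 1 and Smith normal form diag(1).

Computing H_k = (kernel of ∂_k) / (image of ∂_{k+1}):

  H_0: rank C_0 − rank ∂_1 = 7 − 5 = 2, and the invariant factors of ∂_1 are all 1, so H_0 = Z^2.

H_0 = Z^2.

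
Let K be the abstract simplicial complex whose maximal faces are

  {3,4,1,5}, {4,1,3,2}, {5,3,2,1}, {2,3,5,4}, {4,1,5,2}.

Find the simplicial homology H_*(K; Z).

Fix the vertex order 1 < 2 < 3 < 4 < 5 and write every simplex with vertices in increasing order. Then dim K = 3 and the simplices of K are:

  0-simplices (5): [1], [2], [3], [4], [5]
  1-simplices (10): [1,2], [1,3], [1,4], [1,5], [2,3], [2,4], [2,5], [3,4], [3,5], [4,5]
  2-simplices (10): [1,2,3], [1,2,4], [1,2,5], [1,3,4], [1,3,5], [1,4,5], [2,3,4], [2,3,5], [2,4,5], [3,4,5]
  3-simplices (5): [1,2,3,4], [1,2,3,5], [1,2,4,5], [1,3,4,5], [2,3,4,5]

so the chain groups are C_0 ≅ Z^5, C_1 ≅ Z^10, C_2 ≅ Z^10, C_3 ≅ Z^5.

∂_1: C_1 → C_0 sends each edge [p,q] (with p < q) to q − p. For instance
  ∂[3,5] = [5] − [3].
The 5×10 boundary matrix has rank 4 and Smith normal form diag(1,1,1,1).

Boundary ∂_2: C_2 → C_1 maps a triangle to the signed sum of its edges. For instance
  ∂[1,2,4] = [2,4] − [1,4] + [1,2],
  ∂[1,2,5] = [2,5] − [1,5] + [1,2].
This gives a 10×10 integer matrix of rank 6; reducing to Smith normal form yields diagonal entries (1,1,1,1,1,1).

Boundary ∂_3: C_3 → C_2 sends each 3-simplex σ to the alternating sum Σ_i (−1)^i (σ with its i-th vertex removed). For instance
  ∂[1,3,4,5] = [3,4,5] − [1,4,5] + [1,3,5] − [1,3,4],
  ∂[1,2,3,4] = [2,3,4] − [1,3,4] + [1,2,4] − [1,2,3].
The resulting 10×5 matrix has rank 4, and its Smith normal form has invariant factors (1,1,1,1).

Now H_k = ker ∂_k / im ∂_{k+1}, so:

  H_0: rank C_0 − rank ∂_1 = 5 − 4 = 1, and the invariant factors of ∂_1 are all 1, so H_0 ≅ Z.
  H_1: rank ker ∂_1 − rank ∂_2 = (10 − 4) − 6 = 0, and the invariant factors of ∂_2 are all 1, so H_1 ≅ 0.
  H_2: rank ker ∂_2 − rank ∂_3 = (10 − 6) − 4 = 0, and the invariant factors of ∂_3 are all 1, so H_2 ≅ 0.
  H_3: rank ker ∂_3 − rank ∂_4 = (5 − 4) − 0 = 1, and there is no ∂_4, so H_3 ≅ Z.

H_0 ≅ Z,  H_1 = 0,  H_2 = 0,  H_3 ≅ Z.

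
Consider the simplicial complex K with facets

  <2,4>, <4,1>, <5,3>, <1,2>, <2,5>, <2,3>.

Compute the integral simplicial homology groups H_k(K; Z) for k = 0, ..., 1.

H_0 ≅ Z,  H_1 ≅ Z^2.

Take the total order 1 < 2 < 3 < 4 < 5 on the vertex set. Then K (dimension 1) consists of the simplices:

  0-simplices (5): [1], [2], [3], [4], [5]
  1-simplices (6): [1,2], [1,4], [2,3], [2,4], [2,5], [3,5]

giving chain groups C_0 ≅ Z^5, C_1 ≅ Z^6.

Boundary ∂_1: C_1 → C_0 is given by ∂[p,q] = [q] − [p].
As a 5×6 matrix over Z this has rank 4, with invariant factors (1,1,1,1).

Reading off H_k = ker ∂_k / im ∂_{k+1}:

  H_0: rank C_0 − rank ∂_1 = 5 − 4 = 1, and the invariant factors of ∂_1 are all 1, so H_0 ≅ Z.
  H_1: rank ker ∂_1 − rank ∂_2 = (6 − 4) − 0 = 2, and there is no ∂_2, so H_1 ≅ Z^2.

(K is a triangulation of a wedge of 2 circles.)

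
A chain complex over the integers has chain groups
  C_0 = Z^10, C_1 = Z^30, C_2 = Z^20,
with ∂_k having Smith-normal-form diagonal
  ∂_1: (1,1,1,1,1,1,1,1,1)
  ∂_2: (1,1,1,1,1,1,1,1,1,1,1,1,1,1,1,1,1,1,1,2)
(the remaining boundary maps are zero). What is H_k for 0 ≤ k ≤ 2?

H_0: b_0 = 10 − 0 − 9 = 1; torsion from ∂_1 factors > 1: none. So H_0 = Z.
H_1: b_1 = 30 − 9 − 20 = 1; torsion from ∂_2 factors > 1: [2]. So H_1 = Z ⊕ Z/2.
H_2: b_2 = 20 − 20 − 0 = 0; torsion from ∂_3 factors > 1: none. So H_2 = 0.

H_0 = Z,  H_1 = Z ⊕ Z/2,  H_2 = 0.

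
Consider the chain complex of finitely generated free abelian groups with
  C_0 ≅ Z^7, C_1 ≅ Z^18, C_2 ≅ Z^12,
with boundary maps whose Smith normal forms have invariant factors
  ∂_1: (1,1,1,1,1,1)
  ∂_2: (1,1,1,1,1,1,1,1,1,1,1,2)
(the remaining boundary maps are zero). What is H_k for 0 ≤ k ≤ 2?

H_0: b_0 = 7 − 0 − 6 = 1; torsion from ∂_1 factors > 1: none. So H_0 = Z.
H_1: b_1 = 18 − 6 − 12 = 0; torsion from ∂_2 factors > 1: [2]. So H_1 = Z/2Z.
H_2: b_2 = 12 − 12 − 0 = 0; torsion from ∂_3 factors > 1: none. So H_2 = 0.

H_0 = Z,  H_1 = Z/2Z,  H_2 = 0.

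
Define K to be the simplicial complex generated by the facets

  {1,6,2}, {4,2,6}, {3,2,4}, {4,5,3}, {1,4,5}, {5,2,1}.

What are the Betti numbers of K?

b_0 = 1, b_1 = 1, b_2 = 0.

K has 6 vertices, 12 edges, 6 triangles.
rank ∂_0 = 0, rank ∂_1 = 5 ⇒ b_0 = 6 − 0 − 5 = 1; all invariant factors of ∂_1 are 1 so no torsion. So H_0 = Z.
rank ∂_1 = 5, rank ∂_2 = 6 ⇒ b_1 = 12 − 5 − 6 = 1; all invariant factors of ∂_2 are 1 so no torsion. So H_1 = Z.
rank ∂_2 = 6, rank ∂_3 = 0 ⇒ b_2 = 6 − 6 − 0 = 0. So H_2 = 0.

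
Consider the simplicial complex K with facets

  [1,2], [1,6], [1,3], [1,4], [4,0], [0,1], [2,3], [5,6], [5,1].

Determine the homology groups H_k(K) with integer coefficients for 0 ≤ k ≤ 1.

Take the total order 0 < 1 < 2 < 3 < 4 < 5 < 6 on the vertex set. Then K (dimension 1) consists of the simplices:

  0-simplices (7): [0], [1], [2], [3], [4], [5], [6]
  1-simplices (9): [0,1], [0,4], [1,2], [1,3], [1,4], [1,5], [1,6], [2,3], [5,6]

Hence C_0 ≅ Z^7, C_1 ≅ Z^9.

The boundary map ∂_1: C_1 → C_0 maps an edge to its endpoints' difference, ∂[p,q] = q − p.
The 7×9 boundary matrix has rank 6 and Smith normal form diag(1,1,1,1,1,1).

From H_k ≅ ker(∂_k) / im(∂_{k+1}) we obtain:

  H_0: rank C_0 − rank ∂_1 = 7 − 6 = 1, and the invariant factors of ∂_1 are all 1, so H_0 = Z.
  H_1: rank ker ∂_1 − rank ∂_2 = (9 − 6) − 0 = 3, and there is no ∂_2, so H_1 = Z^3.

As a check, the Euler characteristic is 7 − 9 = -2, which agrees with 1 − 3 = -2.
(K is a triangulation of a wedge of 3 circles.)

H_0 ≅ Z,  H_1 ≅ Z^3.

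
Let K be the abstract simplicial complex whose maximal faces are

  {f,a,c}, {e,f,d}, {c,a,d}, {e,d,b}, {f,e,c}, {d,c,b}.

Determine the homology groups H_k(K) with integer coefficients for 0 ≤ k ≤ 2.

Fix the vertex order a < b < c < d < e < f and write every simplex with vertices in increasing order. Then dim K = 2 and the simplices of K are:

  0-simplices (6): a, b, c, d, e, f
  1-simplices (12): ac, ad, af, bc, bd, be, cd, ce, cf, de, df, ef
  2-simplices (6): acd, acf, bcd, bde, cef, def

Hence C_0 ≅ Z^6, C_1 ≅ Z^12, C_2 ≅ Z^6.

Boundary ∂_1: C_1 → C_0 sends each edge [p,q] (with p < q) to q − p. For instance
  ∂ce = e − c.
The 6×12 boundary matrix has rank 5 and Smith normal form diag(1,1,1,1,1).

∂_2: C_2 → C_1 sends each 2-simplex [p,q,r] to [q,r] − [p,r] + [p,q]. For instance
  ∂acf = cf − af + ac,
  ∂def = ef − df + de.
As a 12×6 matrix over Z this has rank 6, with invariant factors (1,1,1,1,1,1).

Reading off H_k = ker ∂_k / im ∂_{k+1}:

  H_0: rank C_0 − rank ∂_1 = 6 − 5 = 1, and the invariant factors of ∂_1 are all 1, so H_0 = Z.
  H_1: rank ker ∂_1 − rank ∂_2 = (12 − 5) − 6 = 1, and the invariant factors of ∂_2 are all 1, so H_1 = Z.
  H_2: rank ker ∂_2 − rank ∂_3 = (6 − 6) − 0 = 0, and there is no ∂_3, so H_2 = 0.

As a check, the Euler characteristic is 6 − 12 + 6 = 0, which agrees with 1 − 1 + 0 = 0.

H_0 = Z,  H_1 = Z,  H_2 = 0.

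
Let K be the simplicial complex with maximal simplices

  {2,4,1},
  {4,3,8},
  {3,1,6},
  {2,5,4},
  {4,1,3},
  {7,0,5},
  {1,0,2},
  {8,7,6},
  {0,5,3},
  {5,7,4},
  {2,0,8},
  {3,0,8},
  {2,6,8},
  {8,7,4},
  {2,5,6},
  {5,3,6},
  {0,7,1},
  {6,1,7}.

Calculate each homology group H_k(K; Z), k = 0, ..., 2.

H_0 ≅ Z,  H_1 ≅ Z^2,  H_2 ≅ Z.

Fix the vertex order 0 < 1 < 2 < 3 < 4 < 5 < 6 < 7 < 8 and write every simplex with vertices in increasing order. Then dim K = 2 and the simplices of K are:

  0-simplices (9): [0], [1], [2], [3], [4], [5], [6], [7], [8]
  1-simplices (27): (27 of them)
  2-simplices (18): [0,1,2], [0,1,7], [0,2,8], [0,3,5], [0,3,8], [0,5,7], [1,2,4], [1,3,4], [1,3,6], [1,6,7], [2,4,5], [2,5,6], [2,6,8], [3,4,8], [3,5,6], [4,5,7], [4,7,8], [6,7,8]

giving chain groups C_0 ≅ Z^9, C_1 ≅ Z^27, C_2 ≅ Z^18.

Boundary ∂_1: C_1 → C_0 sends each edge [p,q] (with p < q) to q − p. For instance
  ∂[3,6] = [6] − [3].
As a 9×27 matrix over Z this has rank 8, with invariant factors (1,1,1,1,1,1,1,1).

Boundary ∂_2: C_2 → C_1 sends each 2-simplex [p,q,r] to [q,r] − [p,r] + [p,q]. For instance
  ∂[1,3,4] = [3,4] − [1,4] + [1,3],
  ∂[0,1,2] = [1,2] − [0,2] + [0,1].
The 27×18 boundary matrix has rank 17 and Smith normal form diag(1,1,1,1,1,1,1,1,1,1,1,1,1,1,1,1,1).

Now H_k = ker ∂_k / im ∂_{k+1}, so:

  H_0: rank C_0 − rank ∂_1 = 9 − 8 = 1, and the invariant factors of ∂_1 are all 1, so H_0 = Z.
  H_1: rank ker ∂_1 − rank ∂_2 = (27 − 8) − 17 = 2, and the invariant factors of ∂_2 are all 1, so H_1 = Z^2.
  H_2: rank ker ∂_2 − rank ∂_3 = (18 − 17) − 0 = 1, and there is no ∂_3, so H_2 = Z.

As a check, the Euler characteristic is 9 − 27 + 18 = 0, which agrees with 1 − 2 + 1 = 0.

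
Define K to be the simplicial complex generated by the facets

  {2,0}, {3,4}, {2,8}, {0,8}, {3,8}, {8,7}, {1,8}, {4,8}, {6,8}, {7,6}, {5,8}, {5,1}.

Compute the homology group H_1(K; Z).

Fix the vertex order 0 < 1 < 2 < 3 < 4 < 5 < 6 < 7 < 8 and write every simplex with vertices in increasing order. Then dim K = 1 and the simplices of K are:

  0-simplices (9): [0], [1], [2], [3], [4], [5], [6], [7], [8]
  1-simplices (12): [0,2], [0,8], [1,5], [1,8], [2,8], [3,4], [3,8], [4,8], [5,8], [6,7], [6,8], [7,8]

Hence C_0 ≅ Z^9, C_1 ≅ Z^12.

Boundary ∂_1: C_1 → C_0 maps an edge to its endpoints' difference, ∂[p,q] = q − p. For instance
  ∂[1,5] = [5] − [1].
The resulting 9×12 matrix has rank 8, and its Smith normal form has invariant factors (1,1,1,1,1,1,1,1).

Now H_k = ker ∂_k / im ∂_{k+1}, so:

  H_1: rank ker ∂_1 − rank ∂_2 = (12 − 8) − 0 = 4, and there is no ∂_2, so H_1 ≅ Z^4.

(K is a triangulation of a wedge of 4 circles.)

H_1 ≅ Z^4.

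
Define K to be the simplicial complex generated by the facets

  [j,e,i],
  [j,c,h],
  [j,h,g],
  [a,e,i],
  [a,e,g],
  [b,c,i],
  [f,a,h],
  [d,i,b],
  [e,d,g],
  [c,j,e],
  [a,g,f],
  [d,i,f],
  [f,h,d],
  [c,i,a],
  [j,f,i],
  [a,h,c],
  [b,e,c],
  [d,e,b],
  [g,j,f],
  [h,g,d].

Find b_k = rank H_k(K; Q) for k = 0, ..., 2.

Fix the vertex order a < b < c < d < e < f < g < h < i < j and write every simplex with vertices in increasing order. Then dim K = 2 and the simplices of K are:

  0-simplices (10): a, b, c, d, e, f, g, h, i, j
  1-simplices (30): ac, ae, af, ag, ah, ai, bc, bd, be, bi, ce, ch, ci, cj, de, df, dg, dh, di, eg, ei, ej, fg, fh, fi, fj, gh, gj, hj, ij
  2-simplices (20): ach, aci, aeg, aei, afg, afh, bce, bci, bde, bdi, cej, chj, deg, dfh, dfi, dgh, eij, fgj, fij, ghj

Hence C_0 ≅ Z^10, C_1 ≅ Z^30, C_2 ≅ Z^20.

∂_1: C_1 → C_0 is given by ∂[p,q] = [q] − [p]. For instance
  ∂dg = g − d.
The 10×30 boundary matrix has rank 9 and Smith normal form diag(1,1,1,1,1,1,1,1,1).

Boundary ∂_2: C_2 → C_1 sends each 2-simplex [p,q,r] to [q,r] − [p,r] + [p,q]. For instance
  ∂bce = ce − be + bc,
  ∂bde = de − be + bd.
This gives a 30×20 integer matrix of rank 20; reducing to Smith normal form yields diagonal entries (1,1,1,1,1,1,1,1,1,1,1,1,1,1,1,1,1,1,1,2).

Reading off H_k = ker ∂_k / im ∂_{k+1}:

  H_0: rank C_0 − rank ∂_1 = 10 − 9 = 1, and the invariant factors of ∂_1 are all 1, so H_0 ≅ Z.
  H_1: rank ker ∂_1 − rank ∂_2 = (30 − 9) − 20 = 1, and ∂_2 has invariant factor 2 > 1, so H_1 ≅ Z × Z/2.
  H_2: rank ker ∂_2 − rank ∂_3 = (20 − 20) − 0 = 0, and there is no ∂_3, so H_2 ≅ 0.

As a check, the Euler characteristic is 10 − 30 + 20 = 0, which agrees with 1 − 1 + 0 = 0.

Hence the Betti numbers are b_0 = 1, b_1 = 1, b_2 = 0.

b_0 = 1, b_1 = 1, b_2 = 0.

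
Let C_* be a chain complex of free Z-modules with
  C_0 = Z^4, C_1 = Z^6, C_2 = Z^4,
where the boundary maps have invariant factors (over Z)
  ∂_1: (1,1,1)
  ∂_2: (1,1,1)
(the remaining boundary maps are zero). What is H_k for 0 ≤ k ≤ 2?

H_0: b_0 = 4 − 0 − 3 = 1; torsion from ∂_1 factors > 1: none. So H_0 = Z.
H_1: b_1 = 6 − 3 − 3 = 0; torsion from ∂_2 factors > 1: none. So H_1 = 0.
H_2: b_2 = 4 − 3 − 0 = 1; torsion from ∂_3 factors > 1: none. So H_2 = Z.

H_0 = Z,  H_1 = 0,  H_2 = Z.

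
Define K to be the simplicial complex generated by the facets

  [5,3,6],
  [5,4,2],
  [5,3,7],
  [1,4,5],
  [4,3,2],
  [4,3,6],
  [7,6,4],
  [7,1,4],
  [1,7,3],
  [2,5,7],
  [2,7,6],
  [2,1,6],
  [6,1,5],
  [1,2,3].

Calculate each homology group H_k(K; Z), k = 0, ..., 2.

Order the vertices as 1 < 2 < 3 < 4 < 5 < 6 < 7. Listing each simplex with vertices in this order, K has dimension 2 with simplices:

  0-simplices (7): [1], [2], [3], [4], [5], [6], [7]
  1-simplices (21): [1,2], [1,3], [1,4], [1,5], [1,6], [1,7], [2,3], [2,4], [2,5], [2,6], [2,7], [3,4], [3,5], [3,6], [3,7], [4,5], [4,6], [4,7], [5,6], [5,7], [6,7]
  2-simplices (14): [1,2,3], [1,2,6], [1,3,7], [1,4,5], [1,4,7], [1,5,6], [2,3,4], [2,4,5], [2,5,7], [2,6,7], [3,4,6], [3,5,6], [3,5,7], [4,6,7]

Hence C_0 ≅ Z^7, C_1 ≅ Z^21, C_2 ≅ Z^14.

∂_1: C_1 → C_0 sends each edge [p,q] (with p < q) to q − p. For instance
  ∂[2,6] = [6] − [2].
As a 7×21 matrix over Z this has rank 6, with invariant factors (1,1,1,1,1,1).

Boundary ∂_2: C_2 → C_1 maps a triangle to the signed sum of its edges. For instance
  ∂[2,4,5] = [4,5] − [2,5] + [2,4],
  ∂[1,3,7] = [3,7] − [1,7] + [1,3].
As a 21×14 matrix over Z this has rank 13, with invariant factors (1,1,1,1,1,1,1,1,1,1,1,1,1).

Computing H_k = (kernel of ∂_k) / (image of ∂_{k+1}):

  H_0: rank C_0 − rank ∂_1 = 7 − 6 = 1, and the invariant factors of ∂_1 are all 1, so H_0 ≅ Z.
  H_1: rank ker ∂_1 − rank ∂_2 = (21 − 6) − 13 = 2, and the invariant factors of ∂_2 are all 1, so H_1 ≅ Z^2.
  H_2: rank ker ∂_2 − rank ∂_3 = (14 − 13) − 0 = 1, and there is no ∂_3, so H_2 ≅ Z.

As a check, the Euler characteristic is 7 − 21 + 14 = 0, which agrees with 1 − 2 + 1 = 0.
(K is a triangulation of the torus T^2.)

H_0 = Z,  H_1 = Z^2,  H_2 = Z.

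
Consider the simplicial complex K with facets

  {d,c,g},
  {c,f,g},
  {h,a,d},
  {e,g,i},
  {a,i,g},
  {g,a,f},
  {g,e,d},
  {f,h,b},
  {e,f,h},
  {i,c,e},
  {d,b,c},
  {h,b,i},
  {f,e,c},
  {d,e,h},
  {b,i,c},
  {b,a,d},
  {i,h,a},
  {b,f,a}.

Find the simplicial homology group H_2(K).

Fix the vertex order a < b < c < d < e < f < g < h < i and write every simplex with vertices in increasing order. Then dim K = 2 and the simplices of K are:

  0-simplices (9): a, b, c, d, e, f, g, h, i
  1-simplices (27): ab, ad, af, ag, ah, ai, bc, bd, bf, bh, bi, cd, ce, cf, cg, ci, de, dg, dh, ef, eg, eh, ei, fg, fh, gi, hi
  2-simplices (18): abd, abf, adh, afg, agi, ahi, bcd, bci, bfh, bhi, cdg, cef, cei, cfg, deg, deh, efh, egi

so the chain groups are C_0 ≅ Z^9, C_1 ≅ Z^27, C_2 ≅ Z^18.

The boundary map ∂_1: C_1 → C_0 maps an edge to its endpoints' difference, ∂[p,q] = q − p. For instance
  ∂ci = i − c.
This gives a 9×27 integer matrix of rank 8; reducing to Smith normal form yields diagonal entries (1,1,1,1,1,1,1,1).

Boundary ∂_2: C_2 → C_1 acts by ∂[p,q,r] = [q,r] − [p,r] + [p,q]. For instance
  ∂bfh = fh − bh + bf,
  ∂ahi = hi − ai + ah.
The resulting 27×18 matrix has rank 18, and its Smith normal form has invariant factors (1,1,1,1,1,1,1,1,1,1,1,1,1,1,1,1,1,2).

From H_k ≅ ker(∂_k) / im(∂_{k+1}) we obtain:

  H_2: rank ker ∂_2 − rank ∂_3 = (18 − 18) − 0 = 0, and there is no ∂_3, so H_2 = 0.

H_2 = 0.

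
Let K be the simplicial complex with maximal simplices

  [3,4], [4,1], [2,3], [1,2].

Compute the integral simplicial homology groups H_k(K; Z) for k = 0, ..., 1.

Fix the vertex order 1 < 2 < 3 < 4 and write every simplex with vertices in increasing order. Then dim K = 1 and the simplices of K are:

  0-simplices (4): [1], [2], [3], [4]
  1-simplices (4): [1,2], [1,4], [2,3], [3,4]

so the chain groups are C_0 ≅ Z^4, C_1 ≅ Z^4.

The boundary map ∂_1: C_1 → C_0 is given by ∂[p,q] = [q] − [p]. For instance
  ∂[1,4] = [4] − [1].
As a 4×4 matrix over Z this has rank 3, with invariant factors (1,1,1).

Computing H_k = (kernel of ∂_k) / (image of ∂_{k+1}):

  H_0: rank C_0 − rank ∂_1 = 4 − 3 = 1, and the invariant factors of ∂_1 are all 1, so H_0 ≅ Z.
  H_1: rank ker ∂_1 − rank ∂_2 = (4 − 3) − 0 = 1, and there is no ∂_2, so H_1 ≅ Z.

H_0 = Z,  H_1 = Z.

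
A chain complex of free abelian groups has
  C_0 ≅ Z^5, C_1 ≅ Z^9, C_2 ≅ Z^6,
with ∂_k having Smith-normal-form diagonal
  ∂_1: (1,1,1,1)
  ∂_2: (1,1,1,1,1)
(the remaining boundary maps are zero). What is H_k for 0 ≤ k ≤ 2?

H_0: b_0 = 5 − 0 − 4 = 1; torsion from ∂_1 factors > 1: none. So H_0 ≅ Z.
H_1: b_1 = 9 − 4 − 5 = 0; torsion from ∂_2 factors > 1: none. So H_1 ≅ 0.
H_2: b_2 = 6 − 5 − 0 = 1; torsion from ∂_3 factors > 1: none. So H_2 ≅ Z.

H_0 ≅ Z,  H_1 = 0,  H_2 ≅ Z.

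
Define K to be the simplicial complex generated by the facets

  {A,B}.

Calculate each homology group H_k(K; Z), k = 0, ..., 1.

Fix the vertex order A < B and write every simplex with vertices in increasing order. Then dim K = 1 and the simplices of K are:

  0-simplices (2): A, B
  1-simplices (1): AB

Hence C_0 ≅ Z^2, C_1 ≅ Z^1.

The boundary map ∂_1: C_1 → C_0 maps an edge to its endpoints' difference, ∂[p,q] = q − p. For instance
  ∂AB = B − A.
This gives a 2×1 integer matrix of rank 1; reducing to Smith normal form yields diagonal entries (1).

Computing H_k = (kernel of ∂_k) / (image of ∂_{k+1}):

  H_0: rank C_0 − rank ∂_1 = 2 − 1 = 1, and the invariant factors of ∂_1 are all 1, so H_0 = Z.
  H_1: rank ker ∂_1 − rank ∂_2 = (1 − 1) − 0 = 0, and there is no ∂_2, so H_1 = 0.

As a check, the Euler characteristic is 2 − 1 = 1, which agrees with 1 − 0 = 1.

H_0 = Z,  H_1 = 0.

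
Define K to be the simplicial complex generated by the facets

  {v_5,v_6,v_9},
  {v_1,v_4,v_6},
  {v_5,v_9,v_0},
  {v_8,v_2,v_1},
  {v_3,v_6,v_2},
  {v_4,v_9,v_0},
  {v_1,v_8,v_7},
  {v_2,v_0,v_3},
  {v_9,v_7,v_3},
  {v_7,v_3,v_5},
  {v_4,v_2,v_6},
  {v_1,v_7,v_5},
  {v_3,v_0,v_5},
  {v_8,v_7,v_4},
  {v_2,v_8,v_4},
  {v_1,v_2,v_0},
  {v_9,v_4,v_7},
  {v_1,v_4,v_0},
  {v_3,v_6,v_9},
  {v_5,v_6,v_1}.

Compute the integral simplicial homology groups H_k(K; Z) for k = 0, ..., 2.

H_0 ≅ Z,  H_1 ≅ Z ⊕ Z/2Z,  H_2 = 0.

Order the vertices as v_0 < v_1 < v_2 < v_3 < v_4 < v_5 < v_6 < v_7 < v_8 < v_9. Listing each simplex with vertices in this order, K has dimension 2 with simplices:

  0-simplices (10): [v_0], [v_1], [v_2], [v_3], [v_4], [v_5], [v_6], [v_7], [v_8], [v_9]
  1-simplices (30): (30 of them)
  2-simplices (20): (20 of them)

so the chain groups are C_0 ≅ Z^10, C_1 ≅ Z^30, C_2 ≅ Z^20.

∂_1: C_1 → C_0 maps an edge to its endpoints' difference, ∂[p,q] = q − p.
This gives a 10×30 integer matrix of rank 9; reducing to Smith normal form yields diagonal entries (1,1,1,1,1,1,1,1,1).

∂_2: C_2 → C_1 acts by ∂[p,q,r] = [q,r] − [p,r] + [p,q]. For instance
  ∂[v_2,v_4,v_8] = [v_4,v_8] − [v_2,v_8] + [v_2,v_4],
  ∂[v_3,v_6,v_9] = [v_6,v_9] − [v_3,v_9] + [v_3,v_6].
This gives a 30×20 integer matrix of rank 20; reducing to Smith normal form yields diagonal entries (1,1,1,1,1,1,1,1,1,1,1,1,1,1,1,1,1,1,1,2).

Now H_k = ker ∂_k / im ∂_{k+1}, so:

  H_0: rank C_0 − rank ∂_1 = 10 − 9 = 1, and the invariant factors of ∂_1 are all 1, so H_0 ≅ Z.
  H_1: rank ker ∂_1 − rank ∂_2 = (30 − 9) − 20 = 1, and ∂_2 has invariant factor 2 > 1, so H_1 ≅ Z ⊕ Z/2Z.
  H_2: rank ker ∂_2 − rank ∂_3 = (20 − 20) − 0 = 0, and there is no ∂_3, so H_2 ≅ 0.

As a check, the Euler characteristic is 10 − 30 + 20 = 0, which agrees with 1 − 1 + 0 = 0.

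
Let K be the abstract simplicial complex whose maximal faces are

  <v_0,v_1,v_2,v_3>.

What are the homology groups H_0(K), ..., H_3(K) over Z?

H_0 ≅ Z,  H_1 = 0,  H_2 = 0,  H_3 = 0.

Fix the vertex order v_0 < v_1 < v_2 < v_3 and write every simplex with vertices in increasing order. Then dim K = 3 and the simplices of K are:

  0-simplices (4): [v_0], [v_1], [v_2], [v_3]
  1-simplices (6): [v_0,v_1], [v_0,v_2], [v_0,v_3], [v_1,v_2], [v_1,v_3], [v_2,v_3]
  2-simplices (4): [v_0,v_1,v_2], [v_0,v_1,v_3], [v_0,v_2,v_3], [v_1,v_2,v_3]
  3-simplices (1): [v_0,v_1,v_2,v_3]

giving chain groups C_0 ≅ Z^4, C_1 ≅ Z^6, C_2 ≅ Z^4, C_3 ≅ Z^1.

The boundary map ∂_1: C_1 → C_0 is given by ∂[p,q] = [q] − [p].
As a 4×6 matrix over Z this has rank 3, with invariant factors (1,1,1).

∂_2: C_2 → C_1 maps a triangle to the signed sum of its edges. For instance
  ∂[v_0,v_1,v_2] = [v_1,v_2] − [v_0,v_2] + [v_0,v_1],
  ∂[v_0,v_2,v_3] = [v_2,v_3] − [v_0,v_3] + [v_0,v_2].
The 6×4 boundary matrix has rank 3 and Smith normal form diag(1,1,1).

The boundary map ∂_3: C_3 → C_2 sends each 3-simplex σ to the alternating sum Σ_i (−1)^i (σ with its i-th vertex removed). For instance
  ∂[v_0,v_1,v_2,v_3] = [v_1,v_2,v_3] − [v_0,v_2,v_3] + [v_0,v_1,v_3] − [v_0,v_1,v_2].
This gives a 4×1 integer matrix of rank 1; reducing to Smith normal form yields diagonal entries (1).

Now H_k = ker ∂_k / im ∂_{k+1}, so:

  H_0: rank C_0 − rank ∂_1 = 4 − 3 = 1, and the invariant factors of ∂_1 are all 1, so H_0 = Z.
  H_1: rank ker ∂_1 − rank ∂_2 = (6 − 3) − 3 = 0, and the invariant factors of ∂_2 are all 1, so H_1 = 0.
  H_2: rank ker ∂_2 − rank ∂_3 = (4 − 3) − 1 = 0, and the invariant factors of ∂_3 are all 1, so H_2 = 0.
  H_3: rank ker ∂_3 − rank ∂_4 = (1 − 1) − 0 = 0, and there is no ∂_4, so H_3 = 0.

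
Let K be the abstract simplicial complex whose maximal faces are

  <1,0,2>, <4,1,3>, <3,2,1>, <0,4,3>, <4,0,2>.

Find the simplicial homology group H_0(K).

We work with the vertex ordering 0 < 1 < 2 < 3 < 4. The simplices of K, each written with vertices in increasing order, are:

  0-simplices (5): [0], [1], [2], [3], [4]
  1-simplices (10): [0,1], [0,2], [0,3], [0,4], [1,2], [1,3], [1,4], [2,3], [2,4], [3,4]
  2-simplices (5): [0,1,2], [0,2,4], [0,3,4], [1,2,3], [1,3,4]

Hence C_0 ≅ Z^5, C_1 ≅ Z^10, C_2 ≅ Z^5.

The boundary map ∂_1: C_1 → C_0 is given by ∂[p,q] = [q] − [p]. For instance
  ∂[0,1] = [1] − [0].
The resulting 5×10 matrix has rank 4, and its Smith normal form has invariant factors (1,1,1,1).

Boundary ∂_2: C_2 → C_1 sends each 2-simplex [p,q,r] to [q,r] − [p,r] + [p,q]. For instance
  ∂[1,2,3] = [2,3] − [1,3] + [1,2],
  ∂[1,3,4] = [3,4] − [1,4] + [1,3].
The 10×5 boundary matrix has rank 5 and Smith normal form diag(1,1,1,1,1).

Now H_k = ker ∂_k / im ∂_{k+1}, so:

  H_0: rank C_0 − rank ∂_1 = 5 − 4 = 1, and the invariant factors of ∂_1 are all 1, so H_0 ≅ Z.

(K is a triangulation of the Möbius band.)

H_0 ≅ Z.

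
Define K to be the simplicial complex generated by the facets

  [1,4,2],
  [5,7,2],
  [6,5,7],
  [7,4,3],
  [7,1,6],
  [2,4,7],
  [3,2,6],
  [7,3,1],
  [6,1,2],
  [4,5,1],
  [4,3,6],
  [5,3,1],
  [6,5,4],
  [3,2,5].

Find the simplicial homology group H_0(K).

H_0 ≅ Z.

K has 7 vertices, 21 edges, 14 triangles.
rank ∂_0 = 0, rank ∂_1 = 6 ⇒ b_0 = 7 − 0 − 6 = 1; all invariant factors of ∂_1 are 1 so no torsion. So H_0 ≅ Z.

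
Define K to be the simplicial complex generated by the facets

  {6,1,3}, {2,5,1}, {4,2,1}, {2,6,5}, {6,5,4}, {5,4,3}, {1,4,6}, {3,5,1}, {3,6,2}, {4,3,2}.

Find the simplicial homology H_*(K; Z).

We work with the vertex ordering 1 < 2 < 3 < 4 < 5 < 6. The simplices of K, each written with vertices in increasing order, are:

  0-simplices (6): [1], [2], [3], [4], [5], [6]
  1-simplices (15): [1,2], [1,3], [1,4], [1,5], [1,6], [2,3], [2,4], [2,5], [2,6], [3,4], [3,5], [3,6], [4,5], [4,6], [5,6]
  2-simplices (10): [1,2,4], [1,2,5], [1,3,5], [1,3,6], [1,4,6], [2,3,4], [2,3,6], [2,5,6], [3,4,5], [4,5,6]

giving chain groups C_0 ≅ Z^6, C_1 ≅ Z^15, C_2 ≅ Z^10.

∂_1: C_1 → C_0 sends each edge [p,q] (with p < q) to q − p. For instance
  ∂[3,4] = [4] − [3].
As a 6×15 matrix over Z this has rank 5, with invariant factors (1,1,1,1,1).

The boundary map ∂_2: C_2 → C_1 acts by ∂[p,q,r] = [q,r] − [p,r] + [p,q]. For instance
  ∂[2,5,6] = [5,6] − [2,6] + [2,5],
  ∂[1,4,6] = [4,6] − [1,6] + [1,4].
As a 15×10 matrix over Z this has rank 10, with invariant factors (1,1,1,1,1,1,1,1,1,2).

Now H_k = ker ∂_k / im ∂_{k+1}, so:

  H_0: rank C_0 − rank ∂_1 = 6 − 5 = 1, and the invariant factors of ∂_1 are all 1, so H_0 ≅ Z.
  H_1: rank ker ∂_1 − rank ∂_2 = (15 − 5) − 10 = 0, and ∂_2 has invariant factor 2 > 1, so H_1 ≅ Z/2.
  H_2: rank ker ∂_2 − rank ∂_3 = (10 − 10) − 0 = 0, and there is no ∂_3, so H_2 ≅ 0.

H_0 = Z,  H_1 = Z/2,  H_2 = 0.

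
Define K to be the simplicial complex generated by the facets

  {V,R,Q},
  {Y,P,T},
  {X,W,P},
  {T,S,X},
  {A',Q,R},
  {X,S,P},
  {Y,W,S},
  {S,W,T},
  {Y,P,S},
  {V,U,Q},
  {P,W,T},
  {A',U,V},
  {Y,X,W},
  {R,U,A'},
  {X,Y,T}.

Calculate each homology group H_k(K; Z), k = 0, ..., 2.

H_0 ≅ Z^2,  H_1 ≅ Z ⊕ Z/2,  H_2 = 0.

We work with the vertex ordering P < Q < R < S < T < U < V < W < X < Y < A'. The simplices of K, each written with vertices in increasing order, are:

  0-simplices (11): [P], [Q], [R], [S], [T], [U], [V], [W], [X], [Y], [A']
  1-simplices (25): (25 of them)
  2-simplices (15): [P,S,X], [P,S,Y], [P,T,W], [P,T,Y], [P,W,X], [Q,R,V], [Q,R,A'], [Q,U,V], [R,U,A'], [S,T,W], [S,T,X], [S,W,Y], [T,X,Y], [U,V,A'], [W,X,Y]

so the chain groups are C_0 ≅ Z^11, C_1 ≅ Z^25, C_2 ≅ Z^15.

∂_1: C_1 → C_0 sends each edge [p,q] (with p < q) to q − p. For instance
  ∂[P,W] = [W] − [P].
The 11×25 boundary matrix has rank 9 and Smith normal form diag(1,1,1,1,1,1,1,1,1).

∂_2: C_2 → C_1 sends each 2-simplex [p,q,r] to [q,r] − [p,r] + [p,q]. For instance
  ∂[Q,R,A'] = [R,A'] − [Q,A'] + [Q,R],
  ∂[P,S,Y] = [S,Y] − [P,Y] + [P,S].
This gives a 25×15 integer matrix of rank 15; reducing to Smith normal form yields diagonal entries (1,1,1,1,1,1,1,1,1,1,1,1,1,1,2).

Computing H_k = (kernel of ∂_k) / (image of ∂_{k+1}):

  H_0: rank C_0 − rank ∂_1 = 11 − 9 = 2, and the invariant factors of ∂_1 are all 1, so H_0 = Z^2.
  H_1: rank ker ∂_1 − rank ∂_2 = (25 − 9) − 15 = 1, and ∂_2 has invariant factor 2 > 1, so H_1 = Z ⊕ Z/2.
  H_2: rank ker ∂_2 − rank ∂_3 = (15 − 15) − 0 = 0, and there is no ∂_3, so H_2 = 0.

As a check, the Euler characteristic is 11 − 25 + 15 = 1, which agrees with 2 − 1 + 0 = 1.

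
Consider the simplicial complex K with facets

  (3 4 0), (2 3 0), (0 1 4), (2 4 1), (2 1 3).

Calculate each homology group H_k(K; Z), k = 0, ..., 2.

K has 5 vertices, 10 edges, 5 triangles.
rank ∂_0 = 0, rank ∂_1 = 4 ⇒ b_0 = 5 − 0 − 4 = 1; all invariant factors of ∂_1 are 1 so no torsion. So H_0 ≅ Z.
rank ∂_1 = 4, rank ∂_2 = 5 ⇒ b_1 = 10 − 4 − 5 = 1; all invariant factors of ∂_2 are 1 so no torsion. So H_1 ≅ Z.
rank ∂_2 = 5, rank ∂_3 = 0 ⇒ b_2 = 5 − 5 − 0 = 0. So H_2 ≅ 0.

H_0 = Z,  H_1 = Z,  H_2 = 0.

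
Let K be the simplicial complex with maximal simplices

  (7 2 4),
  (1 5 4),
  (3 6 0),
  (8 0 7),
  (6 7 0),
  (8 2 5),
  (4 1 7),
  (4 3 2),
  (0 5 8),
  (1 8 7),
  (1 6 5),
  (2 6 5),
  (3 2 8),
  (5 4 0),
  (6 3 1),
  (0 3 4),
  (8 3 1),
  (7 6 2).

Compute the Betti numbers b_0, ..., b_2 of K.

K has 9 vertices, 27 edges, 18 triangles.
rank ∂_0 = 0, rank ∂_1 = 8 ⇒ b_0 = 9 − 0 − 8 = 1; all invariant factors of ∂_1 are 1 so no torsion. So H_0 = Z.
rank ∂_1 = 8, rank ∂_2 = 17 ⇒ b_1 = 27 − 8 − 17 = 2; all invariant factors of ∂_2 are 1 so no torsion. So H_1 = Z^2.
rank ∂_2 = 17, rank ∂_3 = 0 ⇒ b_2 = 18 − 17 − 0 = 1. So H_2 = Z.

b_0 = 1, b_1 = 2, b_2 = 1.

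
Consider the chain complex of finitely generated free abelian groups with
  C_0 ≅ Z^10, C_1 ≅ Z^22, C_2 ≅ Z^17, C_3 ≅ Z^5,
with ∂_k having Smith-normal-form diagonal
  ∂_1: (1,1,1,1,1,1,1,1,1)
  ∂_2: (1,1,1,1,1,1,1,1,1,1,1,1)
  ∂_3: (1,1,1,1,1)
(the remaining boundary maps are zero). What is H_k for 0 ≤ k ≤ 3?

H_0: b_0 = 10 − 0 − 9 = 1; torsion from ∂_1 factors > 1: none. So H_0 ≅ Z.
H_1: b_1 = 22 − 9 − 12 = 1; torsion from ∂_2 factors > 1: none. So H_1 ≅ Z.
H_2: b_2 = 17 − 12 − 5 = 0; torsion from ∂_3 factors > 1: none. So H_2 ≅ 0.
H_3: b_3 = 5 − 5 − 0 = 0; torsion from ∂_4 factors > 1: none. So H_3 ≅ 0.

H_0 ≅ Z,  H_1 ≅ Z,  H_2 = 0,  H_3 = 0.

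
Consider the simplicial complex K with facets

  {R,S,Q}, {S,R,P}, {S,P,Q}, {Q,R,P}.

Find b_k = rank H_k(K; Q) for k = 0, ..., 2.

b_0 = 1, b_1 = 0, b_2 = 1.

K has 4 vertices, 6 edges, 4 triangles.
rank ∂_0 = 0, rank ∂_1 = 3 ⇒ b_0 = 4 − 0 − 3 = 1; all invariant factors of ∂_1 are 1 so no torsion. So H_0 = Z.
rank ∂_1 = 3, rank ∂_2 = 3 ⇒ b_1 = 6 − 3 − 3 = 0; all invariant factors of ∂_2 are 1 so no torsion. So H_1 = 0.
rank ∂_2 = 3, rank ∂_3 = 0 ⇒ b_2 = 4 − 3 − 0 = 1. So H_2 = Z.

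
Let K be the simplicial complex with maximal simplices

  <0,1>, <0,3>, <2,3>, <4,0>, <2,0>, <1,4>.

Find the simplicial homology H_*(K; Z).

Take the total order 0 < 1 < 2 < 3 < 4 on the vertex set. Then K (dimension 1) consists of the simplices:

  0-simplices (5): [0], [1], [2], [3], [4]
  1-simplices (6): [0,1], [0,2], [0,3], [0,4], [1,4], [2,3]

Hence C_0 ≅ Z^5, C_1 ≅ Z^6.

∂_1: C_1 → C_0 is given by ∂[p,q] = [q] − [p].
The 5×6 boundary matrix has rank 4 and Smith normal form diag(1,1,1,1).

Computing H_k = (kernel of ∂_k) / (image of ∂_{k+1}):

  H_0: rank C_0 − rank ∂_1 = 5 − 4 = 1, and the invariant factors of ∂_1 are all 1, so H_0 ≅ Z.
  H_1: rank ker ∂_1 − rank ∂_2 = (6 − 4) − 0 = 2, and there is no ∂_2, so H_1 ≅ Z^2.

As a check, the Euler characteristic is 5 − 6 = -1, which agrees with 1 − 2 = -1.
(K is a triangulation of a wedge of 2 circles.)

H_0 ≅ Z,  H_1 ≅ Z^2.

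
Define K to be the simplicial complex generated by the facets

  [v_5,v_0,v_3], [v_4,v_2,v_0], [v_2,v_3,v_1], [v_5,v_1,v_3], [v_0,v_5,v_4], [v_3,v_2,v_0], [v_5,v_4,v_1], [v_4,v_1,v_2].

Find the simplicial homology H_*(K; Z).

H_0 ≅ Z,  H_1 = 0,  H_2 ≅ Z.

K has 6 vertices, 12 edges, 8 triangles.
rank ∂_0 = 0, rank ∂_1 = 5 ⇒ b_0 = 6 − 0 − 5 = 1; all invariant factors of ∂_1 are 1 so no torsion. So H_0 = Z.
rank ∂_1 = 5, rank ∂_2 = 7 ⇒ b_1 = 12 − 5 − 7 = 0; all invariant factors of ∂_2 are 1 so no torsion. So H_1 = 0.
rank ∂_2 = 7, rank ∂_3 = 0 ⇒ b_2 = 8 − 7 − 0 = 1. So H_2 = Z.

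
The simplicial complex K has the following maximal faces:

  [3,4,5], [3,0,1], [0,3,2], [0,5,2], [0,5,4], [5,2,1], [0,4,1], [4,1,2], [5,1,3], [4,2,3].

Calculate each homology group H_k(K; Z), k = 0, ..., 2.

We work with the vertex ordering 0 < 1 < 2 < 3 < 4 < 5. The simplices of K, each written with vertices in increasing order, are:

  0-simplices (6): [0], [1], [2], [3], [4], [5]
  1-simplices (15): [0,1], [0,2], [0,3], [0,4], [0,5], [1,2], [1,3], [1,4], [1,5], [2,3], [2,4], [2,5], [3,4], [3,5], [4,5]
  2-simplices (10): [0,1,3], [0,1,4], [0,2,3], [0,2,5], [0,4,5], [1,2,4], [1,2,5], [1,3,5], [2,3,4], [3,4,5]

Hence C_0 ≅ Z^6, C_1 ≅ Z^15, C_2 ≅ Z^10.

∂_1: C_1 → C_0 is given by ∂[p,q] = [q] − [p].
The 6×15 boundary matrix has rank 5 and Smith normal form diag(1,1,1,1,1).

The boundary map ∂_2: C_2 → C_1 acts by ∂[p,q,r] = [q,r] − [p,r] + [p,q]. For instance
  ∂[1,2,4] = [2,4] − [1,4] + [1,2],
  ∂[0,2,3] = [2,3] − [0,3] + [0,2].
As a 15×10 matrix over Z this has rank 10, with invariant factors (1,1,1,1,1,1,1,1,1,2).

Computing H_k = (kernel of ∂_k) / (image of ∂_{k+1}):

  H_0: rank C_0 − rank ∂_1 = 6 − 5 = 1, and the invariant factors of ∂_1 are all 1, so H_0 ≅ Z.
  H_1: rank ker ∂_1 − rank ∂_2 = (15 − 5) − 10 = 0, and ∂_2 has invariant factor 2 > 1, so H_1 ≅ Z/2.
  H_2: rank ker ∂_2 − rank ∂_3 = (10 − 10) − 0 = 0, and there is no ∂_3, so H_2 ≅ 0.

H_0 ≅ Z,  H_1 ≅ Z/2,  H_2 = 0.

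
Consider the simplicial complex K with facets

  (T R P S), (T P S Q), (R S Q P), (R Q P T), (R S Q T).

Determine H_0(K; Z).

Take the total order P < Q < R < S < T on the vertex set. Then K (dimension 3) consists of the simplices:

  0-simplices (5): P, Q, R, S, T
  1-simplices (10): PQ, PR, PS, PT, QR, QS, QT, RS, RT, ST
  2-simplices (10): PQR, PQS, PQT, PRS, PRT, PST, QRS, QRT, QST, RST
  3-simplices (5): PQRS, PQRT, PQST, PRST, QRST

giving chain groups C_0 ≅ Z^5, C_1 ≅ Z^10, C_2 ≅ Z^10, C_3 ≅ Z^5.

The boundary map ∂_1: C_1 → C_0 sends each edge [p,q] (with p < q) to q − p. For instance
  ∂RT = T − R.
The resulting 5×10 matrix has rank 4, and its Smith normal form has invariant factors (1,1,1,1).

∂_2: C_2 → C_1 maps a triangle to the signed sum of its edges. For instance
  ∂PRS = RS − PS + PR,
  ∂PQR = QR − PR + PQ.
This gives a 10×10 integer matrix of rank 6; reducing to Smith normal form yields diagonal entries (1,1,1,1,1,1).

Boundary ∂_3: C_3 → C_2 sends each 3-simplex σ to the alternating sum Σ_i (−1)^i (σ with its i-th vertex removed). For instance
  ∂PQRS = QRS − PRS + PQS − PQR,
  ∂QRST = RST − QST + QRT − QRS.
The 10×5 boundary matrix has rank 4 and Smith normal form diag(1,1,1,1).

Reading off H_k = ker ∂_k / im ∂_{k+1}:

  H_0: rank C_0 − rank ∂_1 = 5 − 4 = 1, and the invariant factors of ∂_1 are all 1, so H_0 = Z.

(K is a triangulation of the 3-sphere S^3.)

H_0 ≅ Z.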